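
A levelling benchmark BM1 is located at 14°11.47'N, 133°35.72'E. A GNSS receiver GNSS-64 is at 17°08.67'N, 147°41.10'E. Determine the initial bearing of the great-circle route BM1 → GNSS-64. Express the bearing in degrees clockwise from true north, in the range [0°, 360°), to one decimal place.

75.9°

BM1: φ = +14.19117°, λ = +133.59533°
GNSS-64: φ = +17.14450°, λ = +147.68500°
Δλ = 14.0897°
y = sin Δλ · cos φ₂ = 0.232623
x = cos φ₁ sin φ₂ − sin φ₁ cos φ₂ cos Δλ = 0.058570
θ = atan2(y, x) = 75.8677° → 75.8677° (mod 360°)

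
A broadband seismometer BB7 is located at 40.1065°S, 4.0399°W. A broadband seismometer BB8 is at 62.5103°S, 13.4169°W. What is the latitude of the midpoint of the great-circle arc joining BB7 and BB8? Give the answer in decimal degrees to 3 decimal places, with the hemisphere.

51.396°S

Bx = cos φ₂ cos Δλ = 0.455421,  By = cos φ₂ sin Δλ = -0.075207
φₘ = atan2(sin φ₁ + sin φ₂, √((cos φ₁ + Bx)² + By²)) = -51.39633°
λₘ = λ₁ + atan2(By, cos φ₁ + Bx) = -7.56665°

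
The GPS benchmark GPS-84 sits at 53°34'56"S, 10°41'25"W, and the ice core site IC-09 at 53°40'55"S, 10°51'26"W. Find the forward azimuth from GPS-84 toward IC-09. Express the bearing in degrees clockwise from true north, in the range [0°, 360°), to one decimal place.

224.7°

GPS-84: φ = -53.58222°, λ = -10.69028°
IC-09: φ = -53.68194°, λ = -10.85722°
Δλ = -0.1669°
y = sin Δλ · cos φ₂ = -0.001726
x = cos φ₁ sin φ₂ − sin φ₁ cos φ₂ cos Δλ = -0.001743
θ = atan2(y, x) = -135.2775° → 224.7225° (mod 360°)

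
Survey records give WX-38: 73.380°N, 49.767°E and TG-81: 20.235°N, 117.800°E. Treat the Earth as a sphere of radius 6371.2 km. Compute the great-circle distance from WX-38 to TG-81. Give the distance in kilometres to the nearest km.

Δφ = -53.1450°,  Δλ = 68.0330°
a = sin²(Δφ/2) + cos φ₁ cos φ₂ sin²(Δλ/2) = 0.284094
c = 2·arcsin(√a) = 1.124296 rad = 64.4174°
d = R·c = 6371.2 × 1.124296 = 7163.1 km

7163 km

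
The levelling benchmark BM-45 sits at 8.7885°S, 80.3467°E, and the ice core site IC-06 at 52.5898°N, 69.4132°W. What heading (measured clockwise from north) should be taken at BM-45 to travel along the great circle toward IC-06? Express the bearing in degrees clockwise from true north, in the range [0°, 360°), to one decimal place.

336.5°

Δλ = -149.7599°
y = sin Δλ · cos φ₂ = -0.305961
x = cos φ₁ sin φ₂ − sin φ₁ cos φ₂ cos Δλ = 0.704790
θ = atan2(y, x) = -23.4664° → 336.5336° (mod 360°)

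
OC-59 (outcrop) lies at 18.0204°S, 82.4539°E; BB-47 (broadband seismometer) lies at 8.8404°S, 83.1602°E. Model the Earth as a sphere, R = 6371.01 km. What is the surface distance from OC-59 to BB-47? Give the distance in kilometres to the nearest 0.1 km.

1023.6 km

Δφ = 9.1800°,  Δλ = 0.7063°
a = sin²(Δφ/2) + cos φ₁ cos φ₂ sin²(Δλ/2) = 0.006440
c = 2·arcsin(√a) = 0.160668 rad = 9.2056°
d = R·c = 6371.01 × 0.160668 = 1023.6 km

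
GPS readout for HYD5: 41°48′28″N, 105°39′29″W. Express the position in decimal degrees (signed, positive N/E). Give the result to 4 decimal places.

+41.8078°, -105.6581°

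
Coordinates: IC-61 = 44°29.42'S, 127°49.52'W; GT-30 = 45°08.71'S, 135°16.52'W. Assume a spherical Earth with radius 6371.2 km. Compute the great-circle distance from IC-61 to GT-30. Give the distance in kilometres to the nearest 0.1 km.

591.9 km

IC-61: φ = -44.49033°, λ = -127.82533°
GT-30: φ = -45.14517°, λ = -135.27533°
Δφ = -0.6548°,  Δλ = -7.4500°
a = sin²(Δφ/2) + cos φ₁ cos φ₂ sin²(Δλ/2) = 0.002156
c = 2·arcsin(√a) = 0.092906 rad = 5.3231°
d = R·c = 6371.2 × 0.092906 = 591.9 km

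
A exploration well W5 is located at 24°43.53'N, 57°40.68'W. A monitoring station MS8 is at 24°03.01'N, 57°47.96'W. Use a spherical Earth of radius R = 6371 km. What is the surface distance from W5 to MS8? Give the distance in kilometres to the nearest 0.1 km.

76.1 km

W5: φ = +24.72550°, λ = -57.67800°
MS8: φ = +24.05017°, λ = -57.79933°
Δφ = -0.6753°,  Δλ = -0.1213°
a = sin²(Δφ/2) + cos φ₁ cos φ₂ sin²(Δλ/2) = 0.000036
c = 2·arcsin(√a) = 0.011944 rad = 0.6843°
d = R·c = 6371 × 0.011944 = 76.1 km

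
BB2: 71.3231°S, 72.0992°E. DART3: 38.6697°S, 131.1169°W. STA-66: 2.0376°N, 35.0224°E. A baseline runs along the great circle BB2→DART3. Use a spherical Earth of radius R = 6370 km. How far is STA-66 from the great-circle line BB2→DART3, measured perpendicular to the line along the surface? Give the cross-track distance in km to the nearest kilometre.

2045 km

δ₁₃ = central angle BB2→STA-66 = 1.347295 rad  (haversine)
θ₁₃ = bearing BB2→STA-66 = 321.839°,  θ₁₂ = bearing BB2→DART3 = 160.720°
dₓₜ = R·arcsin(sin δ₁₃ · sin(θ₁₃ − θ₁₂)) = 6370·arcsin(0.97513·sin(161.119°)) = 2044.994 km
|dₓₜ| = 2044.994 km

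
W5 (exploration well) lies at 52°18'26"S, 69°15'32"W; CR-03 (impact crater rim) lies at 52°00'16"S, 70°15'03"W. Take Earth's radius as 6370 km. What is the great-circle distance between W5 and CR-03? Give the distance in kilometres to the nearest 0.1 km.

75.6 km

W5: φ = -52.30722°, λ = -69.25889°
CR-03: φ = -52.00444°, λ = -70.25083°
Δφ = 0.3028°,  Δλ = -0.9919°
a = sin²(Δφ/2) + cos φ₁ cos φ₂ sin²(Δλ/2) = 0.000035
c = 2·arcsin(√a) = 0.011863 rad = 0.6797°
d = R·c = 6370 × 0.011863 = 75.6 km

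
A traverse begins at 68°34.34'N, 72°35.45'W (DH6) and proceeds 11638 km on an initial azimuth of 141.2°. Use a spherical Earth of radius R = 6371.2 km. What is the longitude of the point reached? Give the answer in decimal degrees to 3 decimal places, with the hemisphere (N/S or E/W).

27.741°W

DH6: φ = +68.57233°, λ = -72.59083°
δ = d/R = 11638/6371.2 = 1.826657 rad
φ₂ = arcsin(sin φ₁ cos δ + cos φ₁ sin δ cos θ)
   = arcsin(0.93088·-0.25308 + 0.36533·0.96745·-0.77934) = -30.73244°
λ₂ = λ₁ + atan2(sin θ sin δ cos φ₁, cos δ − sin φ₁ sin φ₂) = -27.74124°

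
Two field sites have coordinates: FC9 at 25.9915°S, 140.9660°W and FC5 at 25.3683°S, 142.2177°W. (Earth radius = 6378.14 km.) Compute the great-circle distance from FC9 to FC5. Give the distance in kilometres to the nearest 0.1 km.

143.5 km

Δφ = 0.6232°,  Δλ = -1.2517°
a = sin²(Δφ/2) + cos φ₁ cos φ₂ sin²(Δλ/2) = 0.000126
c = 2·arcsin(√a) = 0.022493 rad = 1.2888°
d = R·c = 6378.14 × 0.022493 = 143.5 km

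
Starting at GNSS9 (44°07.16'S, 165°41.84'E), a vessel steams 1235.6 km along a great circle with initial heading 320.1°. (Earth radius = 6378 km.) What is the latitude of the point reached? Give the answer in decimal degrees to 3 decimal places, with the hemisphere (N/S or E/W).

35.247°S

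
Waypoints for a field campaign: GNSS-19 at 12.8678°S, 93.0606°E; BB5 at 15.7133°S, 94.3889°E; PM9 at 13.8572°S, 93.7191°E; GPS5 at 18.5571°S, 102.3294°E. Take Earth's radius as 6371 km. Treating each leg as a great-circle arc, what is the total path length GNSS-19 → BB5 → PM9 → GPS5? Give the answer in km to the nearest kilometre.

GNSS-19→BB5: c = 0.054507 rad, d = 347.27 km
BB5→PM9: c = 0.034310 rad, d = 218.59 km
PM9→GPS5: c = 0.165937 rad, d = 1057.19 km
Total = 347.27 + 218.59 + 1057.19 = 1623.04 km

1623 km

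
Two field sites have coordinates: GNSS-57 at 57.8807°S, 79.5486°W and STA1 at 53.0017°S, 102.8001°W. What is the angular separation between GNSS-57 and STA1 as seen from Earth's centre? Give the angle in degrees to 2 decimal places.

Δφ = 4.8790°,  Δλ = -23.2515°
a = sin²(Δφ/2) + cos φ₁ cos φ₂ sin²(Δλ/2) = 0.014805
c = 2·arcsin(√a) = 0.243958 rad = 13.9778°

13.98°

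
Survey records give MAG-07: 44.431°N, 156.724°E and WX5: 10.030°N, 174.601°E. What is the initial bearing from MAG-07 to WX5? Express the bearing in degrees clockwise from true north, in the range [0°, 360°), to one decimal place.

150.4°

Δλ = 17.8770°
y = sin Δλ · cos φ₂ = 0.302283
x = cos φ₁ sin φ₂ − sin φ₁ cos φ₂ cos Δλ = -0.531698
θ = atan2(y, x) = 150.3807° → 150.3807° (mod 360°)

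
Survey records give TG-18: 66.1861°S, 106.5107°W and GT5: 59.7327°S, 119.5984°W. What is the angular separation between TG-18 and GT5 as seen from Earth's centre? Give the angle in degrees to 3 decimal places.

8.744°

Δφ = 6.4534°,  Δλ = -13.0877°
a = sin²(Δφ/2) + cos φ₁ cos φ₂ sin²(Δλ/2) = 0.005811
c = 2·arcsin(√a) = 0.152613 rad = 8.7441°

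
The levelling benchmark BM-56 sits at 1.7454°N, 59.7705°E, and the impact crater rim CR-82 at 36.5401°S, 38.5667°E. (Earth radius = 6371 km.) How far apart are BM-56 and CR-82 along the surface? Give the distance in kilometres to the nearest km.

Δφ = -38.2855°,  Δλ = -21.2038°
a = sin²(Δφ/2) + cos φ₁ cos φ₂ sin²(Δλ/2) = 0.134717
c = 2·arcsin(√a) = 0.751647 rad = 43.0662°
d = R·c = 6371 × 0.751647 = 4788.7 km

4789 km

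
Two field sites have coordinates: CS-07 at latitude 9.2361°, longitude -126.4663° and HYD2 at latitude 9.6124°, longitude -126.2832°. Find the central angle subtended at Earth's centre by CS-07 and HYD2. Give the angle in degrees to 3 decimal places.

Δφ = 0.3763°,  Δλ = 0.1831°
a = sin²(Δφ/2) + cos φ₁ cos φ₂ sin²(Δλ/2) = 0.000013
c = 2·arcsin(√a) = 0.007285 rad = 0.4174°

0.417°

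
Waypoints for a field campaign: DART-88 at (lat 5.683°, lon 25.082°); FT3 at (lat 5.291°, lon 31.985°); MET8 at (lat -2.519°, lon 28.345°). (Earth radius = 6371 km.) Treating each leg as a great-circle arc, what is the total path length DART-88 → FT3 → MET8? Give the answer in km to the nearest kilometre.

1723 km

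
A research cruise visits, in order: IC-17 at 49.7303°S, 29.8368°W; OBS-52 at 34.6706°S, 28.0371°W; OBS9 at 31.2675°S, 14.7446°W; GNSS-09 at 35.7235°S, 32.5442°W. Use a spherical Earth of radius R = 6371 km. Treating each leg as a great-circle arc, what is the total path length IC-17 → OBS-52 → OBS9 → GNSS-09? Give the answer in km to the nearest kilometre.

IC-17→OBS-52: c = 0.263849 rad, d = 1680.98 km
OBS-52→OBS9: c = 0.203313 rad, d = 1295.31 km
OBS9→GNSS-09: c = 0.270041 rad, d = 1720.43 km
Total = 1680.98 + 1295.31 + 1720.43 = 4696.71 km

4697 km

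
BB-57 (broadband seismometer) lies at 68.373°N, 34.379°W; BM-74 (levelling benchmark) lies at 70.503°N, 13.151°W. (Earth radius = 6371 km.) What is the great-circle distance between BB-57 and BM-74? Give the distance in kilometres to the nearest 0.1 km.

857.2 km

Δφ = 2.1300°,  Δλ = 21.2280°
a = sin²(Δφ/2) + cos φ₁ cos φ₂ sin²(Δλ/2) = 0.004519
c = 2·arcsin(√a) = 0.134545 rad = 7.7089°
d = R·c = 6371 × 0.134545 = 857.2 km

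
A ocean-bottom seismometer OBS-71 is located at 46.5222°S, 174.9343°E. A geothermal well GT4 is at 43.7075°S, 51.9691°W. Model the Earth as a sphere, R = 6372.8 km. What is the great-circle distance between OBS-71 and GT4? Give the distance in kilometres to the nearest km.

Δφ = 2.8147°,  Δλ = 133.0966°
a = sin²(Δφ/2) + cos φ₁ cos φ₂ sin²(Δλ/2) = 0.419216
c = 2·arcsin(√a) = 1.408517 rad = 80.7021°
d = R·c = 6372.8 × 1.408517 = 8976.2 km

8976 km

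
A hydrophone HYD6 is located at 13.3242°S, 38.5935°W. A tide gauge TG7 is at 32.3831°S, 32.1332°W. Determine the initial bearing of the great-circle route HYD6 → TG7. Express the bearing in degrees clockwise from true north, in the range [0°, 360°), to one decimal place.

163.8°

Δλ = 6.4603°
y = sin Δλ · cos φ₂ = 0.095017
x = cos φ₁ sin φ₂ − sin φ₁ cos φ₂ cos Δλ = -0.327776
θ = atan2(y, x) = 163.8339° → 163.8339° (mod 360°)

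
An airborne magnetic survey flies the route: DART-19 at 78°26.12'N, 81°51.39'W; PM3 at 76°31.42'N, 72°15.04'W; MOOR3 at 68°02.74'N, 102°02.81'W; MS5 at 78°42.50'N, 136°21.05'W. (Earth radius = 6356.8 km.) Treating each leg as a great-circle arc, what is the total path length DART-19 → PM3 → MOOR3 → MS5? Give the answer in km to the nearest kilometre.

DART-19: φ = +78.43533°, λ = -81.85650°
PM3: φ = +76.52367°, λ = -72.25067°
MOOR3: φ = +68.04567°, λ = -102.04683°
MS5: φ = +78.70833°, λ = -136.35083°
DART-19→PM3: c = 0.049231 rad, d = 312.95 km
PM3→MOOR3: c = 0.212275 rad, d = 1349.39 km
MOOR3→MS5: c = 0.245564 rad, d = 1561.00 km
Total = 312.95 + 1349.39 + 1561.00 = 3223.34 km

3223 km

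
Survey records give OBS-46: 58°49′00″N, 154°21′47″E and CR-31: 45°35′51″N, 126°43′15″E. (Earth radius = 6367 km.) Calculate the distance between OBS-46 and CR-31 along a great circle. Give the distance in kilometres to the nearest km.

OBS-46: φ = +58.81667°, λ = +154.36306°
CR-31: φ = +45.59750°, λ = +126.72083°
Δφ = -13.2192°,  Δλ = -27.6422°
a = sin²(Δφ/2) + cos φ₁ cos φ₂ sin²(Δλ/2) = 0.033924
c = 2·arcsin(√a) = 0.370485 rad = 21.2272°
d = R·c = 6367 × 0.370485 = 2358.9 km

2359 km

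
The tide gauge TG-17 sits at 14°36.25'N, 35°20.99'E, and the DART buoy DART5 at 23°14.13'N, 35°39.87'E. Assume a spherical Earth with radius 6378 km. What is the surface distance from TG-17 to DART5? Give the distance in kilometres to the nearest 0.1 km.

961.4 km

TG-17: φ = +14.60417°, λ = +35.34983°
DART5: φ = +23.23550°, λ = +35.66450°
Δφ = 8.6313°,  Δλ = 0.3147°
a = sin²(Δφ/2) + cos φ₁ cos φ₂ sin²(Δλ/2) = 0.005669
c = 2·arcsin(√a) = 0.150735 rad = 8.6365°
d = R·c = 6378 × 0.150735 = 961.4 km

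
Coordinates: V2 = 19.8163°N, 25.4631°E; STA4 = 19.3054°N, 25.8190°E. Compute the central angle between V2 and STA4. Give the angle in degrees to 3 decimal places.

0.611°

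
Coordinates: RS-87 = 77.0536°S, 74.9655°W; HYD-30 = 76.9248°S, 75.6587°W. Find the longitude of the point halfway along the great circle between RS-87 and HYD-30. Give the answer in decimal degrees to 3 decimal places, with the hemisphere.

Bx = cos φ₂ cos Δλ = 0.226213,  By = cos φ₂ sin Δλ = -0.002737
φₘ = atan2(sin φ₁ + sin φ₂, √((cos φ₁ + Bx)² + By²)) = -76.98943°
λₘ = λ₁ + atan2(By, cos φ₁ + Bx) = -75.31379°

75.314°W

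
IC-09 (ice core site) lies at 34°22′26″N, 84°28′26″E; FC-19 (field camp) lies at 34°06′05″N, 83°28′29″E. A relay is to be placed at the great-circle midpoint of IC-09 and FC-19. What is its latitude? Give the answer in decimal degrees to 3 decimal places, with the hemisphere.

34.239°N

IC-09: φ = +34.37389°, λ = +84.47389°
FC-19: φ = +34.10139°, λ = +83.47472°
Bx = cos φ₂ cos Δλ = 0.827921,  By = cos φ₂ sin Δλ = -0.014439
φₘ = atan2(sin φ₁ + sin φ₂, √((cos φ₁ + Bx)² + By²)) = 34.23865°
λₘ = λ₁ + atan2(By, cos φ₁ + Bx) = 83.97350°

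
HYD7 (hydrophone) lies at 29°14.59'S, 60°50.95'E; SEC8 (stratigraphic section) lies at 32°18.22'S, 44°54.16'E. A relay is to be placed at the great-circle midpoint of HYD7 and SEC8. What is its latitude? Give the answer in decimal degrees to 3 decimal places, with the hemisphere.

HYD7: φ = -29.24317°, λ = +60.84917°
SEC8: φ = -32.30367°, λ = +44.90267°
Bx = cos φ₂ cos Δλ = 0.812702,  By = cos φ₂ sin Δλ = -0.232218
φₘ = atan2(sin φ₁ + sin φ₂, √((cos φ₁ + Bx)² + By²)) = -31.01859°
λₘ = λ₁ + atan2(By, cos φ₁ + Bx) = 53.00358°

31.019°S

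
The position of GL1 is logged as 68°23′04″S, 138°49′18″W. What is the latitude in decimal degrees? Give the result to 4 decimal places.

68.3844°S

68° + 23′/60 + 4″/3600 = 68 + 0.38333 + 0.00111 = 68.3844°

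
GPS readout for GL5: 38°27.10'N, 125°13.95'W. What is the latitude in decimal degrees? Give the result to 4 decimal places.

38.4517°N

38° + 27.10′/60 = 38 + 0.45167 = 38.4517°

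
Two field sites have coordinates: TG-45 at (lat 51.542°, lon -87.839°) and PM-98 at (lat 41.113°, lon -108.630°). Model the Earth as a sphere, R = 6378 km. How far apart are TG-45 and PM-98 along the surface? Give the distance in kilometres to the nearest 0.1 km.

Δφ = -10.4290°,  Δλ = -20.7910°
a = sin²(Δφ/2) + cos φ₁ cos φ₂ sin²(Δλ/2) = 0.023517
c = 2·arcsin(√a) = 0.307918 rad = 17.6424°
d = R·c = 6378 × 0.307918 = 1963.9 km

1963.9 km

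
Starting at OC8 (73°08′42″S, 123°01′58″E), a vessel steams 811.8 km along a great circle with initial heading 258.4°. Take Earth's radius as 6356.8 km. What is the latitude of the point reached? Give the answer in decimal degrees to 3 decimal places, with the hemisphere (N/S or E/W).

OC8: φ = -73.14500°, λ = +123.03278°
δ = d/R = 811.8/6356.8 = 0.127706 rad
φ₂ = arcsin(sin φ₁ cos δ + cos φ₁ sin δ cos θ)
   = arcsin(-0.95704·0.99186 + 0.28995·0.12736·-0.20108) = -73.07241°
λ₂ = λ₁ + atan2(sin θ sin δ cos φ₁, cos δ − sin φ₁ sin φ₂) = 97.66160°

73.072°S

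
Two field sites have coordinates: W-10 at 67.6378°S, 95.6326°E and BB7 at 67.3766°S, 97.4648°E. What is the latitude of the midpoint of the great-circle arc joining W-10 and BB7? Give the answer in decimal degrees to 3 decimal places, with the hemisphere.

Bx = cos φ₂ cos Δλ = 0.384476,  By = cos φ₂ sin Δλ = 0.012299
φₘ = atan2(sin φ₁ + sin φ₂, √((cos φ₁ + Bx)² + By²)) = -67.50979°
λₘ = λ₁ + atan2(By, cos φ₁ + Bx) = 96.55374°

67.510°S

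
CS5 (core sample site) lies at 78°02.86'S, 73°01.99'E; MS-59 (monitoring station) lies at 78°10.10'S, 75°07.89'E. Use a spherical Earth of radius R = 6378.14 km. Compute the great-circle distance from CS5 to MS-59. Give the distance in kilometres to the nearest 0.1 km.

50.0 km

CS5: φ = -78.04767°, λ = +73.03317°
MS-59: φ = -78.16833°, λ = +75.13150°
Δφ = -0.1207°,  Δλ = 2.0983°
a = sin²(Δφ/2) + cos φ₁ cos φ₂ sin²(Δλ/2) = 0.000015
c = 2·arcsin(√a) = 0.007835 rad = 0.4489°
d = R·c = 6378.14 × 0.007835 = 50.0 km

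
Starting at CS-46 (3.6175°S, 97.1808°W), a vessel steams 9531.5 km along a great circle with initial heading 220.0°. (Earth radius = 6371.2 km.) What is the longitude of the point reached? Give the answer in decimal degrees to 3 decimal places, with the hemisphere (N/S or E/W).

δ = d/R = 9531.5/6371.2 = 1.496029 rad
φ₂ = arcsin(sin φ₁ cos δ + cos φ₁ sin δ cos θ)
   = arcsin(-0.06310·0.07470 + 0.99801·0.99721·-0.76604) = -50.09376°
λ₂ = λ₁ + atan2(sin θ sin δ cos φ₁, cos δ − sin φ₁ sin φ₂) = 175.17320°

175.173°E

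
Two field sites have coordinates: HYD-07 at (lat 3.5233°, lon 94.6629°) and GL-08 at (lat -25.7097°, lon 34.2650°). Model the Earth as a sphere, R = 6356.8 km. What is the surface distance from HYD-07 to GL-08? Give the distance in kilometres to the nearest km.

7247 km

Δφ = -29.2330°,  Δλ = -60.3979°
a = sin²(Δφ/2) + cos φ₁ cos φ₂ sin²(Δλ/2) = 0.291214
c = 2·arcsin(√a) = 1.140026 rad = 65.3187°
d = R·c = 6356.8 × 1.140026 = 7246.9 km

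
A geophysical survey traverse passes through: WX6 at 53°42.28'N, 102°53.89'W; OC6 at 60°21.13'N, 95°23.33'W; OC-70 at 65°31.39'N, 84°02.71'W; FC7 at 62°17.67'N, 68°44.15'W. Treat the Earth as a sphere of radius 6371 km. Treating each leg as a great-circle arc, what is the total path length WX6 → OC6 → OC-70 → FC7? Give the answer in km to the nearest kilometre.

2504 km

WX6: φ = +53.70467°, λ = -102.89817°
OC6: φ = +60.35217°, λ = -95.38883°
OC-70: φ = +65.52317°, λ = -84.04517°
FC7: φ = +62.29450°, λ = -68.73583°
WX6→OC6: c = 0.136003 rad, d = 866.48 km
OC6→OC-70: c = 0.127157 rad, d = 810.12 km
OC-70→FC7: c = 0.129883 rad, d = 827.48 km
Total = 866.48 + 810.12 + 827.48 = 2504.08 km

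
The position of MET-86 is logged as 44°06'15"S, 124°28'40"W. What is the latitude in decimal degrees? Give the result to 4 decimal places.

44° + 6′/60 + 15″/3600 = 44 + 0.10000 + 0.00417 = 44.1042°

44.1042°S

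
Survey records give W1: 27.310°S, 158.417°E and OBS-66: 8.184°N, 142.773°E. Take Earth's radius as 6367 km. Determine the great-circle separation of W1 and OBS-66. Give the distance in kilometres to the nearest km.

4289 km

Δφ = 35.4940°,  Δλ = -15.6440°
a = sin²(Δφ/2) + cos φ₁ cos φ₂ sin²(Δλ/2) = 0.109202
c = 2·arcsin(√a) = 0.673575 rad = 38.5930°
d = R·c = 6367 × 0.673575 = 4288.7 km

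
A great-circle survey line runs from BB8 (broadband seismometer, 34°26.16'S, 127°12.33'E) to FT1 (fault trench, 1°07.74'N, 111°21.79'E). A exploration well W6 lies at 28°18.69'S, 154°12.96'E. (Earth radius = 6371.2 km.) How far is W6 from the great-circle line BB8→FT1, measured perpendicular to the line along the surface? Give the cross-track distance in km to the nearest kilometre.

2500 km

BB8: φ = -34.43600°, λ = +127.20550°
FT1: φ = +1.12900°, λ = +111.36317°
W6: φ = -28.31150°, λ = +154.21600°
δ₁₃ = central angle BB8→W6 = 0.415061 rad  (haversine)
θ₁₃ = bearing BB8→W6 = 82.536°,  θ₁₂ = bearing BB8→FT1 = 334.022°
dₓₜ = R·arcsin(sin δ₁₃ · sin(θ₁₃ − θ₁₂)) = 6371.2·arcsin(0.40325·sin(-251.486°)) = 2499.855 km
|dₓₜ| = 2499.855 km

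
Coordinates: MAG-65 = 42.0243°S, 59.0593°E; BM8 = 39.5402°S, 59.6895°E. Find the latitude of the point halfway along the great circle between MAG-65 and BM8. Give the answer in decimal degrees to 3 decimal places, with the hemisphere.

Bx = cos φ₂ cos Δλ = 0.771131,  By = cos φ₂ sin Δλ = 0.008482
φₘ = atan2(sin φ₁ + sin φ₂, √((cos φ₁ + Bx)² + By²)) = -40.78268°
λₘ = λ₁ + atan2(By, cos φ₁ + Bx) = 59.38029°

40.783°S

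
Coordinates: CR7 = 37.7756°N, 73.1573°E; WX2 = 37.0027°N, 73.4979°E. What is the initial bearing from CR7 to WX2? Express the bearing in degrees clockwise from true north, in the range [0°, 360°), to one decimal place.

160.6°

Δλ = 0.3406°
y = sin Δλ · cos φ₂ = 0.004747
x = cos φ₁ sin φ₂ − sin φ₁ cos φ₂ cos Δλ = -0.013481
θ = atan2(y, x) = 160.5996° → 160.5996° (mod 360°)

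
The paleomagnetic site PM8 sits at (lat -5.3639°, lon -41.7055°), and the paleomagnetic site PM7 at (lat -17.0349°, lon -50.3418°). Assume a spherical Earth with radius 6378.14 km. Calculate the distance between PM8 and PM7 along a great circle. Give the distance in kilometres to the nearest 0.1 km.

1604.3 km

Δφ = -11.6710°,  Δλ = -8.6363°
a = sin²(Δφ/2) + cos φ₁ cos φ₂ sin²(Δλ/2) = 0.015734
c = 2·arcsin(√a) = 0.251534 rad = 14.4119°
d = R·c = 6378.14 × 0.251534 = 1604.3 km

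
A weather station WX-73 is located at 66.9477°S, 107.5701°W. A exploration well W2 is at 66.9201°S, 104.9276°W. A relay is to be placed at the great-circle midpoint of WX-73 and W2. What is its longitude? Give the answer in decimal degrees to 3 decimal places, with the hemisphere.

Bx = cos φ₂ cos Δλ = 0.391598,  By = cos φ₂ sin Δλ = 0.018073
φₘ = atan2(sin φ₁ + sin φ₂, √((cos φ₁ + Bx)² + By²)) = -66.93939°
λₘ = λ₁ + atan2(By, cos φ₁ + Bx) = -106.24810°

106.248°W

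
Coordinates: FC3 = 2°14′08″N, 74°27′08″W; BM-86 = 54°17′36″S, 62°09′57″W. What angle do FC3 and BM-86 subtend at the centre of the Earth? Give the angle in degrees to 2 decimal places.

57.44°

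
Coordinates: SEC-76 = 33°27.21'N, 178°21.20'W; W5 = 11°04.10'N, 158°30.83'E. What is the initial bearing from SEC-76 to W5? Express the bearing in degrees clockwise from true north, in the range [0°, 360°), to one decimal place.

SEC-76: φ = +33.45350°, λ = -178.35333°
W5: φ = +11.06833°, λ = +158.51383°
Δλ = -23.1328°
y = sin Δλ · cos φ₂ = -0.385556
x = cos φ₁ sin φ₂ − sin φ₁ cos φ₂ cos Δλ = -0.337332
θ = atan2(y, x) = -131.1834° → 228.8166° (mod 360°)

228.8°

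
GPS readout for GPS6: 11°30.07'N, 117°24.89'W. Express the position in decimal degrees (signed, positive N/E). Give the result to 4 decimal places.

+11.5012°, -117.4148°

lat: 11.5012° N → +11.5012°
lon: 117.4148° W → -117.4148°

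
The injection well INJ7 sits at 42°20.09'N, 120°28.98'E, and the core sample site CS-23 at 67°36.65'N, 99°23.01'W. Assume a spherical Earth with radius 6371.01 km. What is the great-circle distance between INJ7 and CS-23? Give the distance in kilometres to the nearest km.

7340 km

INJ7: φ = +42.33483°, λ = +120.48300°
CS-23: φ = +67.61083°, λ = -99.38350°
Δφ = 25.2760°,  Δλ = 140.1335°
a = sin²(Δφ/2) + cos φ₁ cos φ₂ sin²(Δλ/2) = 0.296709
c = 2·arcsin(√a) = 1.152087 rad = 66.0097°
d = R·c = 6371.01 × 1.152087 = 7340.0 km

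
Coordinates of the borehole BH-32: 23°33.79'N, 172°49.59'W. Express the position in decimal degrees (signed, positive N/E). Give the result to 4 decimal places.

+23.5632°, -172.8265°

lat: 23.5632° N → +23.5632°
lon: 172.8265° W → -172.8265°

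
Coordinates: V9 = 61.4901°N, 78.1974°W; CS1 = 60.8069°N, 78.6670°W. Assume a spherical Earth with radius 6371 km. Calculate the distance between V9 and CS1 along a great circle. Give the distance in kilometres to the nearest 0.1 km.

Δφ = -0.6832°,  Δλ = -0.4696°
a = sin²(Δφ/2) + cos φ₁ cos φ₂ sin²(Δλ/2) = 0.000039
c = 2·arcsin(√a) = 0.012563 rad = 0.7198°
d = R·c = 6371 × 0.012563 = 80.0 km

80.0 km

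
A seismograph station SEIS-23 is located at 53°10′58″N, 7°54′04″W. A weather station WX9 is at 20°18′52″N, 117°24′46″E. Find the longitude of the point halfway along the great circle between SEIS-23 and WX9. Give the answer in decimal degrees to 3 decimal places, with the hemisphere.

SEIS-23: φ = +53.18278°, λ = -7.90111°
WX9: φ = +20.31444°, λ = +117.41278°
Bx = cos φ₂ cos Δλ = -0.542101,  By = cos φ₂ sin Δλ = 0.765244
φₘ = atan2(sin φ₁ + sin φ₂, √((cos φ₁ + Bx)² + By²)) = 56.23304°
λₘ = λ₁ + atan2(By, cos φ₁ + Bx) = 77.82688°

77.827°E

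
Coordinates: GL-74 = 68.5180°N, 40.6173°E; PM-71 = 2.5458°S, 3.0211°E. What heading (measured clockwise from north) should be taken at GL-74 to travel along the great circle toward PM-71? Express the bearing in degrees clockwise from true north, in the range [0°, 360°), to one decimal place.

Δλ = -37.5962°
y = sin Δλ · cos φ₂ = -0.609490
x = cos φ₁ sin φ₂ − sin φ₁ cos φ₂ cos Δλ = -0.752828
θ = atan2(y, x) = -141.0063° → 218.9937° (mod 360°)

219.0°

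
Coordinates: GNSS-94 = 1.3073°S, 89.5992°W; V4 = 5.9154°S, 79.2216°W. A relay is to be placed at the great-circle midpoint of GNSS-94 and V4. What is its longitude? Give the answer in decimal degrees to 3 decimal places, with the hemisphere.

Bx = cos φ₂ cos Δλ = 0.978404,  By = cos φ₂ sin Δλ = 0.179175
φₘ = atan2(sin φ₁ + sin φ₂, √((cos φ₁ + Bx)² + By²)) = -3.62617°
λₘ = λ₁ + atan2(By, cos φ₁ + Bx) = -84.42361°

84.424°W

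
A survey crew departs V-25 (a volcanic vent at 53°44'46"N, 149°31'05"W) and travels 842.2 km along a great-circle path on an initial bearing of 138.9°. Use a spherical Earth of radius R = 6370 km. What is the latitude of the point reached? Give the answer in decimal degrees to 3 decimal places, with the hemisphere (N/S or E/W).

47.784°N

V-25: φ = +53.74611°, λ = -149.51806°
δ = d/R = 842.2/6370 = 0.132214 rad
φ₂ = arcsin(sin φ₁ cos δ + cos φ₁ sin δ cos θ)
   = arcsin(0.80640·0.99127 + 0.59136·0.13183·-0.75356) = 47.78423°
λ₂ = λ₁ + atan2(sin θ sin δ cos φ₁, cos δ − sin φ₁ sin φ₂) = -142.10774°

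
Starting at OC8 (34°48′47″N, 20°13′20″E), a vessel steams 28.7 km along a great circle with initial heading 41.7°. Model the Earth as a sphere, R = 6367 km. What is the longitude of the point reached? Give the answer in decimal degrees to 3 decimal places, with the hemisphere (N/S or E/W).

OC8: φ = +34.81306°, λ = +20.22222°
δ = d/R = 28.7/6367 = 0.004508 rad
φ₂ = arcsin(sin φ₁ cos δ + cos φ₁ sin δ cos θ)
   = arcsin(0.57090·0.99999 + 0.82102·0.00451·0.74664) = 35.00571°
λ₂ = λ₁ + atan2(sin θ sin δ cos φ₁, cos δ − sin φ₁ sin φ₂) = 20.43197°

20.432°E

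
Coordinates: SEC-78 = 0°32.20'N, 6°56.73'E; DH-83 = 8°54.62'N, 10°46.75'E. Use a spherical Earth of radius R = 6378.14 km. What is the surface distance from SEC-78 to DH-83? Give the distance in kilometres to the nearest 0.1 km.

1024.4 km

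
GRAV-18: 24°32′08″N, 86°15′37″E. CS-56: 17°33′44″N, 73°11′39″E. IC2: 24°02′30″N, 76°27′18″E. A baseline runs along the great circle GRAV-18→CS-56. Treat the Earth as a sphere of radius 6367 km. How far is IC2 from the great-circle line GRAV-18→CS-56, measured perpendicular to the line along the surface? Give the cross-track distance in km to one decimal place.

GRAV-18: φ = +24.53556°, λ = +86.26028°
CS-56: φ = +17.56222°, λ = +73.19417°
IC2: φ = +24.04167°, λ = +76.45500°
δ₁₃ = central angle GRAV-18→IC2 = 0.156191 rad  (haversine)
θ₁₃ = bearing GRAV-18→IC2 = 268.865°,  θ₁₂ = bearing GRAV-18→CS-56 = 242.719°
dₓₜ = R·arcsin(sin δ₁₃ · sin(θ₁₃ − θ₁₂)) = 6367·arcsin(0.15556·sin(26.147°)) = 436.795 km
|dₓₜ| = 436.795 km

436.8 km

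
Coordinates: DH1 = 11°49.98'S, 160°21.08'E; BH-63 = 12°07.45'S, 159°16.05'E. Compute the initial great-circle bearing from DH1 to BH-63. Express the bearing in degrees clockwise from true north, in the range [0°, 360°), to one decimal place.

254.5°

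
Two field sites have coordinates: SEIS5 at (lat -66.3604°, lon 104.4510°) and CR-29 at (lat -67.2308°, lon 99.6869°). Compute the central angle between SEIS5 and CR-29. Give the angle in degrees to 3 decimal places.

2.068°

Δφ = -0.8704°,  Δλ = -4.7641°
a = sin²(Δφ/2) + cos φ₁ cos φ₂ sin²(Δλ/2) = 0.000326
c = 2·arcsin(√a) = 0.036100 rad = 2.0684°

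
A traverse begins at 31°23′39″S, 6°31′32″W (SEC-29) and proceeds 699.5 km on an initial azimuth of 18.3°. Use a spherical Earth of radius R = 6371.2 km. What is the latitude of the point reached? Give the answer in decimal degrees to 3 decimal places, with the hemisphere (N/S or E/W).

SEC-29: φ = -31.39417°, λ = -6.52556°
δ = d/R = 699.5/6371.2 = 0.109791 rad
φ₂ = arcsin(sin φ₁ cos δ + cos φ₁ sin δ cos θ)
   = arcsin(-0.52092·0.99398 + 0.85360·0.10957·0.94943) = -25.40327°
λ₂ = λ₁ + atan2(sin θ sin δ cos φ₁, cos δ − sin φ₁ sin φ₂) = -4.34281°

25.403°S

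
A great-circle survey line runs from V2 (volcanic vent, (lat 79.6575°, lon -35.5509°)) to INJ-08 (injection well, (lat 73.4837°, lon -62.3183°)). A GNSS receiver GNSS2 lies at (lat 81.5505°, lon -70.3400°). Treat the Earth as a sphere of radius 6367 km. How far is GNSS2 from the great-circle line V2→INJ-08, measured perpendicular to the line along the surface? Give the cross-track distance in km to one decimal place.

598.1 km

δ₁₃ = central angle V2→GNSS2 = 0.102621 rad  (haversine)
θ₁₃ = bearing V2→GNSS2 = 305.077°,  θ₁₂ = bearing V2→INJ-08 = 238.788°
dₓₜ = R·arcsin(sin δ₁₃ · sin(θ₁₃ − θ₁₂)) = 6367·arcsin(0.10244·sin(66.288°)) = 598.062 km
|dₓₜ| = 598.062 km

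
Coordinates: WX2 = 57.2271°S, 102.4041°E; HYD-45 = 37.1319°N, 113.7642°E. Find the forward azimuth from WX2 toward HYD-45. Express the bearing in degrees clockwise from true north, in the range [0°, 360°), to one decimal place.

9.1°

Δλ = 11.3601°
y = sin Δλ · cos φ₂ = 0.157038
x = cos φ₁ sin φ₂ − sin φ₁ cos φ₂ cos Δλ = 0.983974
θ = atan2(y, x) = 9.0677° → 9.0677° (mod 360°)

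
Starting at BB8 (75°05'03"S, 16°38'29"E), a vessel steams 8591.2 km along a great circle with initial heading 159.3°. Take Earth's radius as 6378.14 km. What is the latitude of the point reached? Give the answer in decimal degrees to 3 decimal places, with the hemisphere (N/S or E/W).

BB8: φ = -75.08417°, λ = +16.64139°
δ = d/R = 8591.2/6378.14 = 1.346976 rad
φ₂ = arcsin(sin φ₁ cos δ + cos φ₁ sin δ cos θ)
   = arcsin(-0.96630·0.22196 + 0.25740·0.97506·-0.93544) = -26.69589°
λ₂ = λ₁ + atan2(sin θ sin δ cos φ₁, cos δ − sin φ₁ sin φ₂) = 173.94917°

26.696°S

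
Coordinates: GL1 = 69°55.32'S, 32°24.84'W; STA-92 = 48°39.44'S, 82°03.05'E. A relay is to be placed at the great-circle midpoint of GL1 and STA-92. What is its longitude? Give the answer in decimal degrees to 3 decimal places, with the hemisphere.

GL1: φ = -69.92200°, λ = -32.41400°
STA-92: φ = -48.65733°, λ = +82.05083°
Bx = cos φ₂ cos Δλ = -0.273561,  By = cos φ₂ sin Δλ = 0.601253
φₘ = atan2(sin φ₁ + sin φ₂, √((cos φ₁ + Bx)² + By²)) = -70.29469°
λₘ = λ₁ + atan2(By, cos φ₁ + Bx) = 50.96996°

50.970°E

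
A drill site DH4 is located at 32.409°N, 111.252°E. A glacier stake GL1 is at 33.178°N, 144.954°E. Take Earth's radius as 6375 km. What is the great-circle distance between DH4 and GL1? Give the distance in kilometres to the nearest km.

3140 km

Δφ = 0.7690°,  Δλ = 33.7020°
a = sin²(Δφ/2) + cos φ₁ cos φ₂ sin²(Δλ/2) = 0.059423
c = 2·arcsin(√a) = 0.492501 rad = 28.2182°
d = R·c = 6375 × 0.492501 = 3139.7 km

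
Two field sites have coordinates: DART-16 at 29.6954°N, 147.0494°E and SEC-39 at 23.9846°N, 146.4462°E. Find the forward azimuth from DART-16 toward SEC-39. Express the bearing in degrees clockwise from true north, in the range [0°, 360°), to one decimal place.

185.5°

Δλ = -0.6032°
y = sin Δλ · cos φ₂ = -0.009619
x = cos φ₁ sin φ₂ − sin φ₁ cos φ₂ cos Δλ = -0.099482
θ = atan2(y, x) = -174.4774° → 185.5226° (mod 360°)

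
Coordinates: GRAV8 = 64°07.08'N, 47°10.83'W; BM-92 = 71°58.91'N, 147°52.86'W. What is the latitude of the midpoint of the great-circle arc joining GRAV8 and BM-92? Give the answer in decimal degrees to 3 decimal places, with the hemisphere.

GRAV8: φ = +64.11800°, λ = -47.18050°
BM-92: φ = +71.98183°, λ = -147.88100°
Bx = cos φ₂ cos Δλ = -0.057433,  By = cos φ₂ sin Δλ = -0.303940
φₘ = atan2(sin φ₁ + sin φ₂, √((cos φ₁ + Bx)² + By²)) = 75.28908°
λₘ = λ₁ + atan2(By, cos φ₁ + Bx) = -85.90207°

75.289°N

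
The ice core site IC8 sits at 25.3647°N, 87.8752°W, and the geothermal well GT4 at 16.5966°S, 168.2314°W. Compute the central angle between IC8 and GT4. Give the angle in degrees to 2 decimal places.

Δφ = -41.9613°,  Δλ = -80.3562°
a = sin²(Δφ/2) + cos φ₁ cos φ₂ sin²(Δλ/2) = 0.488646
c = 2·arcsin(√a) = 1.548086 rad = 88.6988°

88.70°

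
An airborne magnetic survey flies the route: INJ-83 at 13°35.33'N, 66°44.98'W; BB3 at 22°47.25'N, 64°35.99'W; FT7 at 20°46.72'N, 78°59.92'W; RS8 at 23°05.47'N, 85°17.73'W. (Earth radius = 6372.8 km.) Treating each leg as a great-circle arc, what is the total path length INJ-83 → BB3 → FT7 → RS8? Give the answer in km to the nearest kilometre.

INJ-83: φ = +13.58883°, λ = -66.74967°
BB3: φ = +22.78750°, λ = -64.59983°
FT7: φ = +20.77867°, λ = -78.99867°
RS8: φ = +23.09117°, λ = -85.29550°
INJ-83→BB3: c = 0.164446 rad, d = 1047.98 km
BB3→FT7: c = 0.235880 rad, d = 1503.22 km
FT7→RS8: c = 0.109627 rad, d = 698.63 km
Total = 1047.98 + 1503.22 + 698.63 = 3249.83 km

3250 km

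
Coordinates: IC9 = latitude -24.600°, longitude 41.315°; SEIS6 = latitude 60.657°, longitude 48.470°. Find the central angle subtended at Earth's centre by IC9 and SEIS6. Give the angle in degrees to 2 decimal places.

85.46°

Δφ = 85.2570°,  Δλ = 7.1550°
a = sin²(Δφ/2) + cos φ₁ cos φ₂ sin²(Δλ/2) = 0.460392
c = 2·arcsin(√a) = 1.491496 rad = 85.4565°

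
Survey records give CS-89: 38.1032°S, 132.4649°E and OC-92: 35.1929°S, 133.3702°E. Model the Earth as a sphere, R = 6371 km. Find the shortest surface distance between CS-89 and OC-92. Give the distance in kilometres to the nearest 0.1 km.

333.5 km

Δφ = 2.9103°,  Δλ = 0.9053°
a = sin²(Δφ/2) + cos φ₁ cos φ₂ sin²(Δλ/2) = 0.000685
c = 2·arcsin(√a) = 0.052351 rad = 2.9995°
d = R·c = 6371 × 0.052351 = 333.5 km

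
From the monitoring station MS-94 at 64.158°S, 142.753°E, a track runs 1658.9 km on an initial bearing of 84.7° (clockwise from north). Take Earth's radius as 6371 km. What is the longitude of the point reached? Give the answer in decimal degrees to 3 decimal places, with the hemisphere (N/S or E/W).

δ = d/R = 1658.9/6371 = 0.260383 rad
φ₂ = arcsin(sin φ₁ cos δ + cos φ₁ sin δ cos θ)
   = arcsin(-0.90000·0.96629 + 0.43589·0.25745·0.09237) = -59.23762°
λ₂ = λ₁ + atan2(sin θ sin δ cos φ₁, cos δ − sin φ₁ sin φ₂) = 172.83201°

172.832°E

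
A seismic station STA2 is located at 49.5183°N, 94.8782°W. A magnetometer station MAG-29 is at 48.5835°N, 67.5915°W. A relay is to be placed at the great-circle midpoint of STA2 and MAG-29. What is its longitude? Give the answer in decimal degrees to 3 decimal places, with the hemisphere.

81.104°W

Bx = cos φ₂ cos Δλ = 0.587915,  By = cos φ₂ sin Δλ = 0.303273
φₘ = atan2(sin φ₁ + sin φ₂, √((cos φ₁ + Bx)² + By²)) = 49.86089°
λₘ = λ₁ + atan2(By, cos φ₁ + Bx) = -81.10410°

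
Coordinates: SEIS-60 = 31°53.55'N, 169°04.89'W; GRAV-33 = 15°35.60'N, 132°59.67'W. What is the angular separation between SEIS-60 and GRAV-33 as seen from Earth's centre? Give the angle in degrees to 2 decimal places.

SEIS-60: φ = +31.89250°, λ = -169.08150°
GRAV-33: φ = +15.59333°, λ = -132.99450°
Δφ = -16.2992°,  Δλ = 36.0870°
a = sin²(Δφ/2) + cos φ₁ cos φ₂ sin²(Δλ/2) = 0.098553
c = 2·arcsin(√a) = 0.638661 rad = 36.5926°

36.59°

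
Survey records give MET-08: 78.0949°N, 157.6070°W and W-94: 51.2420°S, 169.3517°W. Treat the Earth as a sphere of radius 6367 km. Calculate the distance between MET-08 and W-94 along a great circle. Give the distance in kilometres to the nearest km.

14395 km

Δφ = -129.3369°,  Δλ = -11.7447°
a = sin²(Δφ/2) + cos φ₁ cos φ₂ sin²(Δλ/2) = 0.818291
c = 2·arcsin(√a) = 2.260856 rad = 129.5375°
d = R·c = 6367 × 2.260856 = 14394.9 km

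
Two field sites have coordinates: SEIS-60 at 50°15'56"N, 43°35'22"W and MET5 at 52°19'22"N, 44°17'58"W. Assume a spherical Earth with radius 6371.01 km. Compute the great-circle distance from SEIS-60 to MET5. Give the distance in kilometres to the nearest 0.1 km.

234.0 km

SEIS-60: φ = +50.26556°, λ = -43.58944°
MET5: φ = +52.32278°, λ = -44.29944°
Δφ = 2.0572°,  Δλ = -0.7100°
a = sin²(Δφ/2) + cos φ₁ cos φ₂ sin²(Δλ/2) = 0.000337
c = 2·arcsin(√a) = 0.036731 rad = 2.1046°
d = R·c = 6371.01 × 0.036731 = 234.0 km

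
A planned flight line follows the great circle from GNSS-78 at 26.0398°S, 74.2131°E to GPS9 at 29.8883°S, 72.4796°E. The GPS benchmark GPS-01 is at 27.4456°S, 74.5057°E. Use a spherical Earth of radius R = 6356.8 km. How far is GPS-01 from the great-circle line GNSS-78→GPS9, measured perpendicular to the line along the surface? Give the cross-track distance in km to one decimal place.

83.5 km

δ₁₃ = central angle GNSS-78→GPS-01 = 0.024956 rad  (haversine)
θ₁₃ = bearing GNSS-78→GPS-01 = 169.536°,  θ₁₂ = bearing GNSS-78→GPS9 = 201.293°
dₓₜ = R·arcsin(sin δ₁₃ · sin(θ₁₃ − θ₁₂)) = 6356.8·arcsin(0.02495·sin(-31.757°)) = -83.490 km
|dₓₜ| = 83.490 km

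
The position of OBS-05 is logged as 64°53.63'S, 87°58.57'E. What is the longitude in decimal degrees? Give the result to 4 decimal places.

87° + 58.57′/60 = 87 + 0.97617 = 87.9762°

87.9762°E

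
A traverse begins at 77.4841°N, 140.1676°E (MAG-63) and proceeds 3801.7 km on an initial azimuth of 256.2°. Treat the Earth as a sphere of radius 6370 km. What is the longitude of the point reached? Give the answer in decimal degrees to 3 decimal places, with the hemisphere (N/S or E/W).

79.773°E

δ = d/R = 3801.7/6370 = 0.596813 rad
φ₂ = arcsin(sin φ₁ cos δ + cos φ₁ sin δ cos θ)
   = arcsin(0.97624·0.82713 + 0.21671·0.56201·-0.23853) = 51.11641°
λ₂ = λ₁ + atan2(sin θ sin δ cos φ₁, cos δ − sin φ₁ sin φ₂) = 79.77318°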